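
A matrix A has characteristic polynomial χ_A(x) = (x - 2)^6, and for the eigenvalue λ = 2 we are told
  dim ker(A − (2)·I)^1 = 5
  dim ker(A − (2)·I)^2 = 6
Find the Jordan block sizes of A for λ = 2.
Block sizes for λ = 2: [2, 1, 1, 1, 1]

From the dimensions of kernels of powers, the number of Jordan blocks of size at least j is d_j − d_{j−1} where d_j = dim ker(N^j) (with d_0 = 0). Computing the differences gives [5, 1].
The number of blocks of size exactly k is (#blocks of size ≥ k) − (#blocks of size ≥ k + 1), so the partition is: 4 block(s) of size 1, 1 block(s) of size 2.
In nonincreasing order the block sizes are [2, 1, 1, 1, 1].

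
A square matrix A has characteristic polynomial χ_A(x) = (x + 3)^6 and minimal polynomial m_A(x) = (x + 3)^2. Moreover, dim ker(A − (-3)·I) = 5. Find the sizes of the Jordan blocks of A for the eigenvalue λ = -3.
Block sizes for λ = -3: [2, 1, 1, 1, 1]

Step 1 — from the characteristic polynomial, algebraic multiplicity of λ = -3 is 6. From dim ker(A − (-3)·I) = 5, there are exactly 5 Jordan blocks for λ = -3.
Step 2 — from the minimal polynomial, the factor (x + 3)^2 tells us the largest block for λ = -3 has size 2.
Step 3 — with total size 6, 5 blocks, and largest block 2, the block sizes (in nonincreasing order) are [2, 1, 1, 1, 1].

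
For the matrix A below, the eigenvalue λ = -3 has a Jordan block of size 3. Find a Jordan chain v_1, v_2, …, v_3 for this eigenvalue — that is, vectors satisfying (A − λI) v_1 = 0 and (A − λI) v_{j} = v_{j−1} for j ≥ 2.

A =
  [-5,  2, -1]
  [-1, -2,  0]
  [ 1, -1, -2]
A Jordan chain for λ = -3 of length 3:
v_1 = (1, 1, 0)ᵀ
v_2 = (-2, -1, 1)ᵀ
v_3 = (1, 0, 0)ᵀ

Let N = A − (-3)·I. We want v_3 with N^3 v_3 = 0 but N^2 v_3 ≠ 0; then v_{j-1} := N · v_j for j = 3, …, 2.

Pick v_3 = (1, 0, 0)ᵀ.
Then v_2 = N · v_3 = (-2, -1, 1)ᵀ.
Then v_1 = N · v_2 = (1, 1, 0)ᵀ.

Sanity check: (A − (-3)·I) v_1 = (0, 0, 0)ᵀ = 0. ✓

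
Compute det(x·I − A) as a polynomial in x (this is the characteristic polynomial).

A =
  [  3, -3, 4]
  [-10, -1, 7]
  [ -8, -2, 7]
x^3 - 9*x^2 + 27*x - 27

Expanding det(x·I − A) (e.g. by cofactor expansion or by noting that A is similar to its Jordan form J, which has the same characteristic polynomial as A) gives
  χ_A(x) = x^3 - 9*x^2 + 27*x - 27
which factors as (x - 3)^3. The eigenvalues (with algebraic multiplicities) are λ = 3 with multiplicity 3.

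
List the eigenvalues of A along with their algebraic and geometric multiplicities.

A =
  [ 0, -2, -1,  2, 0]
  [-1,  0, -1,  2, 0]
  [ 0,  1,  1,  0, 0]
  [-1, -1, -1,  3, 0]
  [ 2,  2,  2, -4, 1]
λ = 1: alg = 5, geom = 3

Step 1 — factor the characteristic polynomial to read off the algebraic multiplicities:
  χ_A(x) = (x - 1)^5

Step 2 — compute geometric multiplicities via the rank-nullity identity g(λ) = n − rank(A − λI):
  rank(A − (1)·I) = 2, so dim ker(A − (1)·I) = n − 2 = 3

Summary:
  λ = 1: algebraic multiplicity = 5, geometric multiplicity = 3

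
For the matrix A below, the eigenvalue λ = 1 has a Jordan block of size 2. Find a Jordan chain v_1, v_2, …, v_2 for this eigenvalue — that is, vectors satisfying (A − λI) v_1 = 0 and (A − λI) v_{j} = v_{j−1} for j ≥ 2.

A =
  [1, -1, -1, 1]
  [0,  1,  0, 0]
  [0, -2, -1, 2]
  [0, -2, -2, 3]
A Jordan chain for λ = 1 of length 2:
v_1 = (-1, 0, -2, -2)ᵀ
v_2 = (0, 1, 0, 0)ᵀ

Let N = A − (1)·I. We want v_2 with N^2 v_2 = 0 but N^1 v_2 ≠ 0; then v_{j-1} := N · v_j for j = 2, …, 2.

Pick v_2 = (0, 1, 0, 0)ᵀ.
Then v_1 = N · v_2 = (-1, 0, -2, -2)ᵀ.

Sanity check: (A − (1)·I) v_1 = (0, 0, 0, 0)ᵀ = 0. ✓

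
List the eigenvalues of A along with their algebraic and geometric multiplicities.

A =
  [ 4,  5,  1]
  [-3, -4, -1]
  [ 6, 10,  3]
λ = 1: alg = 3, geom = 2

Step 1 — factor the characteristic polynomial to read off the algebraic multiplicities:
  χ_A(x) = (x - 1)^3

Step 2 — compute geometric multiplicities via the rank-nullity identity g(λ) = n − rank(A − λI):
  rank(A − (1)·I) = 1, so dim ker(A − (1)·I) = n − 1 = 2

Summary:
  λ = 1: algebraic multiplicity = 3, geometric multiplicity = 2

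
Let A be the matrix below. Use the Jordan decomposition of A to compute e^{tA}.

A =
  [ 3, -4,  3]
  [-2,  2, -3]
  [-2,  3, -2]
e^{tA} =
  [3*t^2*exp(t) + 2*t*exp(t) + exp(t), -3*t^2*exp(t)/2 - 4*t*exp(t), 9*t^2*exp(t)/2 + 3*t*exp(t)]
  [-2*t*exp(t), t*exp(t) + exp(t), -3*t*exp(t)]
  [-2*t^2*exp(t) - 2*t*exp(t), t^2*exp(t) + 3*t*exp(t), -3*t^2*exp(t) - 3*t*exp(t) + exp(t)]

Strategy: write A = P · J · P⁻¹ where J is a Jordan canonical form, so e^{tA} = P · e^{tJ} · P⁻¹, and e^{tJ} can be computed block-by-block.

A has Jordan form
J =
  [1, 1, 0]
  [0, 1, 1]
  [0, 0, 1]
(up to reordering of blocks).

Per-block formulas:
  For a 3×3 Jordan block J_3(1): exp(t · J_3(1)) = e^(1t)·(I + t·N + (t^2/2)·N^2), where N is the 3×3 nilpotent shift.

After assembling e^{tJ} and conjugating by P, we get:

e^{tA} =
  [3*t^2*exp(t) + 2*t*exp(t) + exp(t), -3*t^2*exp(t)/2 - 4*t*exp(t), 9*t^2*exp(t)/2 + 3*t*exp(t)]
  [-2*t*exp(t), t*exp(t) + exp(t), -3*t*exp(t)]
  [-2*t^2*exp(t) - 2*t*exp(t), t^2*exp(t) + 3*t*exp(t), -3*t^2*exp(t) - 3*t*exp(t) + exp(t)]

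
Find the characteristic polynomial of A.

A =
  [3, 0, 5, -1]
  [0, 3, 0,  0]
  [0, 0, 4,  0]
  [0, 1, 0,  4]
x^4 - 14*x^3 + 73*x^2 - 168*x + 144

Expanding det(x·I − A) (e.g. by cofactor expansion or by noting that A is similar to its Jordan form J, which has the same characteristic polynomial as A) gives
  χ_A(x) = x^4 - 14*x^3 + 73*x^2 - 168*x + 144
which factors as (x - 4)^2*(x - 3)^2. The eigenvalues (with algebraic multiplicities) are λ = 3 with multiplicity 2, λ = 4 with multiplicity 2.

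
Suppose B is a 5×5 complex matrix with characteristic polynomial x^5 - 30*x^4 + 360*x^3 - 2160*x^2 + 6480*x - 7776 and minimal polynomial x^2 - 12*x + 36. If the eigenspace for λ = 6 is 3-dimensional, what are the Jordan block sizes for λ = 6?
Block sizes for λ = 6: [2, 2, 1]

Step 1 — from the characteristic polynomial, algebraic multiplicity of λ = 6 is 5. From dim ker(B − (6)·I) = 3, there are exactly 3 Jordan blocks for λ = 6.
Step 2 — from the minimal polynomial, the factor (x − 6)^2 tells us the largest block for λ = 6 has size 2.
Step 3 — with total size 5, 3 blocks, and largest block 2, the block sizes (in nonincreasing order) are [2, 2, 1].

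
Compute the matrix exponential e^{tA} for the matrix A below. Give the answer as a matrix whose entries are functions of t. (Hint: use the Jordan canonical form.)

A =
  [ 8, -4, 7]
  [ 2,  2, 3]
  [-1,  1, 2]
e^{tA} =
  [t^2*exp(4*t)/2 + 4*t*exp(4*t) + exp(4*t), -t^2*exp(4*t)/2 - 4*t*exp(4*t), t^2*exp(4*t) + 7*t*exp(4*t)]
  [t^2*exp(4*t)/2 + 2*t*exp(4*t), -t^2*exp(4*t)/2 - 2*t*exp(4*t) + exp(4*t), t^2*exp(4*t) + 3*t*exp(4*t)]
  [-t*exp(4*t), t*exp(4*t), -2*t*exp(4*t) + exp(4*t)]

Strategy: write A = P · J · P⁻¹ where J is a Jordan canonical form, so e^{tA} = P · e^{tJ} · P⁻¹, and e^{tJ} can be computed block-by-block.

A has Jordan form
J =
  [4, 1, 0]
  [0, 4, 1]
  [0, 0, 4]
(up to reordering of blocks).

Per-block formulas:
  For a 3×3 Jordan block J_3(4): exp(t · J_3(4)) = e^(4t)·(I + t·N + (t^2/2)·N^2), where N is the 3×3 nilpotent shift.

After assembling e^{tJ} and conjugating by P, we get:

e^{tA} =
  [t^2*exp(4*t)/2 + 4*t*exp(4*t) + exp(4*t), -t^2*exp(4*t)/2 - 4*t*exp(4*t), t^2*exp(4*t) + 7*t*exp(4*t)]
  [t^2*exp(4*t)/2 + 2*t*exp(4*t), -t^2*exp(4*t)/2 - 2*t*exp(4*t) + exp(4*t), t^2*exp(4*t) + 3*t*exp(4*t)]
  [-t*exp(4*t), t*exp(4*t), -2*t*exp(4*t) + exp(4*t)]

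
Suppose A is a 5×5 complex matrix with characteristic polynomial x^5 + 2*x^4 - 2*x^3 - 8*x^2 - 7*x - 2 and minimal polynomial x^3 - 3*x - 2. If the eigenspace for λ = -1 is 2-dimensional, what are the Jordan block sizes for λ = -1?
Block sizes for λ = -1: [2, 2]

Step 1 — from the characteristic polynomial, algebraic multiplicity of λ = -1 is 4. From dim ker(A − (-1)·I) = 2, there are exactly 2 Jordan blocks for λ = -1.
Step 2 — from the minimal polynomial, the factor (x + 1)^2 tells us the largest block for λ = -1 has size 2.
Step 3 — with total size 4, 2 blocks, and largest block 2, the block sizes (in nonincreasing order) are [2, 2].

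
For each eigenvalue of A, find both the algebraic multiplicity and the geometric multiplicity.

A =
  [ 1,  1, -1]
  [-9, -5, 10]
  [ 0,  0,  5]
λ = -2: alg = 2, geom = 1; λ = 5: alg = 1, geom = 1

Step 1 — factor the characteristic polynomial to read off the algebraic multiplicities:
  χ_A(x) = (x - 5)*(x + 2)^2

Step 2 — compute geometric multiplicities via the rank-nullity identity g(λ) = n − rank(A − λI):
  rank(A − (-2)·I) = 2, so dim ker(A − (-2)·I) = n − 2 = 1
  rank(A − (5)·I) = 2, so dim ker(A − (5)·I) = n − 2 = 1

Summary:
  λ = -2: algebraic multiplicity = 2, geometric multiplicity = 1
  λ = 5: algebraic multiplicity = 1, geometric multiplicity = 1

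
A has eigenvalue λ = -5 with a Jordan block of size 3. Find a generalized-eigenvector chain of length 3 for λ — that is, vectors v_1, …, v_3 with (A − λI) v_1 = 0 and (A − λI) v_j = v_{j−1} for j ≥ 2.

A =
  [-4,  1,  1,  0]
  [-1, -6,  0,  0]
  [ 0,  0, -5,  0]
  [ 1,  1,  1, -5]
A Jordan chain for λ = -5 of length 3:
v_1 = (1, -1, 0, 1)ᵀ
v_2 = (1, 0, 0, 1)ᵀ
v_3 = (0, 0, 1, 0)ᵀ

Let N = A − (-5)·I. We want v_3 with N^3 v_3 = 0 but N^2 v_3 ≠ 0; then v_{j-1} := N · v_j for j = 3, …, 2.

Pick v_3 = (0, 0, 1, 0)ᵀ.
Then v_2 = N · v_3 = (1, 0, 0, 1)ᵀ.
Then v_1 = N · v_2 = (1, -1, 0, 1)ᵀ.

Sanity check: (A − (-5)·I) v_1 = (0, 0, 0, 0)ᵀ = 0. ✓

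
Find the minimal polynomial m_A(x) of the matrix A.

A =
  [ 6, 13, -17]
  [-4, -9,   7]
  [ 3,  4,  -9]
x^3 + 12*x^2 + 48*x + 64

The characteristic polynomial is χ_A(x) = (x + 4)^3, so the eigenvalues are known. The minimal polynomial is
  m_A(x) = Π_λ (x − λ)^{k_λ}
where k_λ is the size of the *largest* Jordan block for λ (equivalently, the smallest k with (A − λI)^k v = 0 for every generalised eigenvector v of λ).

  λ = -4: largest Jordan block has size 3, contributing (x + 4)^3

So m_A(x) = (x + 4)^3 = x^3 + 12*x^2 + 48*x + 64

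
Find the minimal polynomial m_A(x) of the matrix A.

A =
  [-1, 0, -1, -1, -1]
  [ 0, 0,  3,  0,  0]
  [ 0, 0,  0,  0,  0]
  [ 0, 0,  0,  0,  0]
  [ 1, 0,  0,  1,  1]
x^3

The characteristic polynomial is χ_A(x) = x^5, so the eigenvalues are known. The minimal polynomial is
  m_A(x) = Π_λ (x − λ)^{k_λ}
where k_λ is the size of the *largest* Jordan block for λ (equivalently, the smallest k with (A − λI)^k v = 0 for every generalised eigenvector v of λ).

  λ = 0: largest Jordan block has size 3, contributing (x − 0)^3

So m_A(x) = x^3 = x^3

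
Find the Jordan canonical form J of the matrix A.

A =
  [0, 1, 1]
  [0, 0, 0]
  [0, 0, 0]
J_2(0) ⊕ J_1(0)

The characteristic polynomial is
  det(x·I − A) = x^3

Eigenvalues and multiplicities (the geometric multiplicity of λ is n − rank(A − λI), which equals the number of Jordan blocks for λ):
  λ = 0: algebraic multiplicity = 3, geometric multiplicity = 2

Determining the block sizes for each eigenvalue:
  λ = 0: 2 blocks summing to 3 forces exactly one block of size 2 and the rest size 1 → block sizes [2, 1]

Assembling the blocks gives a Jordan form
J =
  [0, 1, 0]
  [0, 0, 0]
  [0, 0, 0]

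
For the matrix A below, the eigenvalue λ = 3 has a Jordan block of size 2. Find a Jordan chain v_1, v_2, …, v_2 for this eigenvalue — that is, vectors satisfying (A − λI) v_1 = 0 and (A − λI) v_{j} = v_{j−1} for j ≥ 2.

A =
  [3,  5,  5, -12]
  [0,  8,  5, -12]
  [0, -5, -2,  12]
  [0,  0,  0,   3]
A Jordan chain for λ = 3 of length 2:
v_1 = (5, 5, -5, 0)ᵀ
v_2 = (0, 1, 0, 0)ᵀ

Let N = A − (3)·I. We want v_2 with N^2 v_2 = 0 but N^1 v_2 ≠ 0; then v_{j-1} := N · v_j for j = 2, …, 2.

Pick v_2 = (0, 1, 0, 0)ᵀ.
Then v_1 = N · v_2 = (5, 5, -5, 0)ᵀ.

Sanity check: (A − (3)·I) v_1 = (0, 0, 0, 0)ᵀ = 0. ✓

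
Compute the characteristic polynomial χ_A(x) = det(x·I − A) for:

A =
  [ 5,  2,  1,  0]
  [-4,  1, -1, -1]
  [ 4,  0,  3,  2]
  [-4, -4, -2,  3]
x^4 - 12*x^3 + 54*x^2 - 108*x + 81

Expanding det(x·I − A) (e.g. by cofactor expansion or by noting that A is similar to its Jordan form J, which has the same characteristic polynomial as A) gives
  χ_A(x) = x^4 - 12*x^3 + 54*x^2 - 108*x + 81
which factors as (x - 3)^4. The eigenvalues (with algebraic multiplicities) are λ = 3 with multiplicity 4.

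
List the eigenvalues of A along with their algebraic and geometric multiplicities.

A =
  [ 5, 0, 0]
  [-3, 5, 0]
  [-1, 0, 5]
λ = 5: alg = 3, geom = 2

Step 1 — factor the characteristic polynomial to read off the algebraic multiplicities:
  χ_A(x) = (x - 5)^3

Step 2 — compute geometric multiplicities via the rank-nullity identity g(λ) = n − rank(A − λI):
  rank(A − (5)·I) = 1, so dim ker(A − (5)·I) = n − 1 = 2

Summary:
  λ = 5: algebraic multiplicity = 3, geometric multiplicity = 2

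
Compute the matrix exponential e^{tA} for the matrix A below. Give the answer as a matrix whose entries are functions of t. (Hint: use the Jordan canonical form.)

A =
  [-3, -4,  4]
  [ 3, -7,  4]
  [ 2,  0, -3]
e^{tA} =
  [2*t*exp(-5*t) + exp(-5*t), -4*t*exp(-5*t), 4*t*exp(-5*t)]
  [-t*exp(-5*t) + 2*exp(-3*t) - 2*exp(-5*t), 2*t*exp(-5*t) - 2*exp(-3*t) + 3*exp(-5*t), -2*t*exp(-5*t) + 3*exp(-3*t) - 3*exp(-5*t)]
  [-2*t*exp(-5*t) + 2*exp(-3*t) - 2*exp(-5*t), 4*t*exp(-5*t) - 2*exp(-3*t) + 2*exp(-5*t), -4*t*exp(-5*t) + 3*exp(-3*t) - 2*exp(-5*t)]

Strategy: write A = P · J · P⁻¹ where J is a Jordan canonical form, so e^{tA} = P · e^{tJ} · P⁻¹, and e^{tJ} can be computed block-by-block.

A has Jordan form
J =
  [-5,  1,  0]
  [ 0, -5,  0]
  [ 0,  0, -3]
(up to reordering of blocks).

Per-block formulas:
  For a 1×1 block at λ = -3: exp(t · [-3]) = [e^(-3t)].
  For a 2×2 Jordan block J_2(-5): exp(t · J_2(-5)) = e^(-5t)·(I + t·N), where N is the 2×2 nilpotent shift.

After assembling e^{tJ} and conjugating by P, we get:

e^{tA} =
  [2*t*exp(-5*t) + exp(-5*t), -4*t*exp(-5*t), 4*t*exp(-5*t)]
  [-t*exp(-5*t) + 2*exp(-3*t) - 2*exp(-5*t), 2*t*exp(-5*t) - 2*exp(-3*t) + 3*exp(-5*t), -2*t*exp(-5*t) + 3*exp(-3*t) - 3*exp(-5*t)]
  [-2*t*exp(-5*t) + 2*exp(-3*t) - 2*exp(-5*t), 4*t*exp(-5*t) - 2*exp(-3*t) + 2*exp(-5*t), -4*t*exp(-5*t) + 3*exp(-3*t) - 2*exp(-5*t)]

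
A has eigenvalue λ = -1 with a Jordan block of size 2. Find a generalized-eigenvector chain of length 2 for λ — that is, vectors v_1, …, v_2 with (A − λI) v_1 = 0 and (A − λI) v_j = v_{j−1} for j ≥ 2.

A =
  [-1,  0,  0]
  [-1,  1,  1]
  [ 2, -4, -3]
A Jordan chain for λ = -1 of length 2:
v_1 = (0, -1, 2)ᵀ
v_2 = (1, 0, 0)ᵀ

Let N = A − (-1)·I. We want v_2 with N^2 v_2 = 0 but N^1 v_2 ≠ 0; then v_{j-1} := N · v_j for j = 2, …, 2.

Pick v_2 = (1, 0, 0)ᵀ.
Then v_1 = N · v_2 = (0, -1, 2)ᵀ.

Sanity check: (A − (-1)·I) v_1 = (0, 0, 0)ᵀ = 0. ✓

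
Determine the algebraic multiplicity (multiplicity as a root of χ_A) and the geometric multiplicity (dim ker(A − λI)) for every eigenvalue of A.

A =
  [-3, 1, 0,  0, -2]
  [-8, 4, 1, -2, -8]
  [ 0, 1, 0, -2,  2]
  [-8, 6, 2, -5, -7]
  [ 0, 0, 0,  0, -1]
λ = -1: alg = 5, geom = 2

Step 1 — factor the characteristic polynomial to read off the algebraic multiplicities:
  χ_A(x) = (x + 1)^5

Step 2 — compute geometric multiplicities via the rank-nullity identity g(λ) = n − rank(A − λI):
  rank(A − (-1)·I) = 3, so dim ker(A − (-1)·I) = n − 3 = 2

Summary:
  λ = -1: algebraic multiplicity = 5, geometric multiplicity = 2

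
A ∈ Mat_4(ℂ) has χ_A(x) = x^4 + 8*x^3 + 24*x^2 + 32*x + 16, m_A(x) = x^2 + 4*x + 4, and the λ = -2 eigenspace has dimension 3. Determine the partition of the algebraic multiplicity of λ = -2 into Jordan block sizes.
Block sizes for λ = -2: [2, 1, 1]

Step 1 — from the characteristic polynomial, algebraic multiplicity of λ = -2 is 4. From dim ker(A − (-2)·I) = 3, there are exactly 3 Jordan blocks for λ = -2.
Step 2 — from the minimal polynomial, the factor (x + 2)^2 tells us the largest block for λ = -2 has size 2.
Step 3 — with total size 4, 3 blocks, and largest block 2, the block sizes (in nonincreasing order) are [2, 1, 1].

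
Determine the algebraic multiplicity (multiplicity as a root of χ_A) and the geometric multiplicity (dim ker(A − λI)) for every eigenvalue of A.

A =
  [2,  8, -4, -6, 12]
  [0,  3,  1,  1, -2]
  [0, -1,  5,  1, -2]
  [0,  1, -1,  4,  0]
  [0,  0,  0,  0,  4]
λ = 2: alg = 1, geom = 1; λ = 4: alg = 4, geom = 2

Step 1 — factor the characteristic polynomial to read off the algebraic multiplicities:
  χ_A(x) = (x - 4)^4*(x - 2)

Step 2 — compute geometric multiplicities via the rank-nullity identity g(λ) = n − rank(A − λI):
  rank(A − (2)·I) = 4, so dim ker(A − (2)·I) = n − 4 = 1
  rank(A − (4)·I) = 3, so dim ker(A − (4)·I) = n − 3 = 2

Summary:
  λ = 2: algebraic multiplicity = 1, geometric multiplicity = 1
  λ = 4: algebraic multiplicity = 4, geometric multiplicity = 2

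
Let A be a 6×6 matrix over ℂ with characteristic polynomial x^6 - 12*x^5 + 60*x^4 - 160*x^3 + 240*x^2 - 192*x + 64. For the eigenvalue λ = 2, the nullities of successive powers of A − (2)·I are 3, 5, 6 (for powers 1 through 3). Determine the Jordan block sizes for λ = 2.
Block sizes for λ = 2: [3, 2, 1]

From the dimensions of kernels of powers, the number of Jordan blocks of size at least j is d_j − d_{j−1} where d_j = dim ker(N^j) (with d_0 = 0). Computing the differences gives [3, 2, 1].
The number of blocks of size exactly k is (#blocks of size ≥ k) − (#blocks of size ≥ k + 1), so the partition is: 1 block(s) of size 1, 1 block(s) of size 2, 1 block(s) of size 3.
In nonincreasing order the block sizes are [3, 2, 1].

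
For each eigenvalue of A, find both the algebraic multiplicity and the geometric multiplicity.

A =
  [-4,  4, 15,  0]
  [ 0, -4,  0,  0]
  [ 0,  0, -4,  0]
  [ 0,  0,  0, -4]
λ = -4: alg = 4, geom = 3

Step 1 — factor the characteristic polynomial to read off the algebraic multiplicities:
  χ_A(x) = (x + 4)^4

Step 2 — compute geometric multiplicities via the rank-nullity identity g(λ) = n − rank(A − λI):
  rank(A − (-4)·I) = 1, so dim ker(A − (-4)·I) = n − 1 = 3

Summary:
  λ = -4: algebraic multiplicity = 4, geometric multiplicity = 3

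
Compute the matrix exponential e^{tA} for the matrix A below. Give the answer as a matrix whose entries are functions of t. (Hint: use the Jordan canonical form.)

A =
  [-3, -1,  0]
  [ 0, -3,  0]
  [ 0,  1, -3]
e^{tA} =
  [exp(-3*t), -t*exp(-3*t), 0]
  [0, exp(-3*t), 0]
  [0, t*exp(-3*t), exp(-3*t)]

Strategy: write A = P · J · P⁻¹ where J is a Jordan canonical form, so e^{tA} = P · e^{tJ} · P⁻¹, and e^{tJ} can be computed block-by-block.

A has Jordan form
J =
  [-3,  1,  0]
  [ 0, -3,  0]
  [ 0,  0, -3]
(up to reordering of blocks).

Per-block formulas:
  For a 2×2 Jordan block J_2(-3): exp(t · J_2(-3)) = e^(-3t)·(I + t·N), where N is the 2×2 nilpotent shift.
  For a 1×1 block at λ = -3: exp(t · [-3]) = [e^(-3t)].

After assembling e^{tJ} and conjugating by P, we get:

e^{tA} =
  [exp(-3*t), -t*exp(-3*t), 0]
  [0, exp(-3*t), 0]
  [0, t*exp(-3*t), exp(-3*t)]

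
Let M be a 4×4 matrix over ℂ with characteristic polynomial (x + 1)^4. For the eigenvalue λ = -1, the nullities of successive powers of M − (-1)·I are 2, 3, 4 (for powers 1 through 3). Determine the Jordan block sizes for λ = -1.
Block sizes for λ = -1: [3, 1]

From the dimensions of kernels of powers, the number of Jordan blocks of size at least j is d_j − d_{j−1} where d_j = dim ker(N^j) (with d_0 = 0). Computing the differences gives [2, 1, 1].
The number of blocks of size exactly k is (#blocks of size ≥ k) − (#blocks of size ≥ k + 1), so the partition is: 1 block(s) of size 1, 1 block(s) of size 3.
In nonincreasing order the block sizes are [3, 1].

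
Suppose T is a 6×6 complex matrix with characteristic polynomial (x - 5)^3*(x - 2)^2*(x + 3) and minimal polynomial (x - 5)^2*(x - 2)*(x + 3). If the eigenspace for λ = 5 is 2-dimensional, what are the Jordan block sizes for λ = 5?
Block sizes for λ = 5: [2, 1]

Step 1 — from the characteristic polynomial, algebraic multiplicity of λ = 5 is 3. From dim ker(T − (5)·I) = 2, there are exactly 2 Jordan blocks for λ = 5.
Step 2 — from the minimal polynomial, the factor (x − 5)^2 tells us the largest block for λ = 5 has size 2.
Step 3 — with total size 3, 2 blocks, and largest block 2, the block sizes (in nonincreasing order) are [2, 1].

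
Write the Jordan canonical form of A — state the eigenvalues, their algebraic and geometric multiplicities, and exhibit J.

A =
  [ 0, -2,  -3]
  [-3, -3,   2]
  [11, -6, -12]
J_3(-5)

The characteristic polynomial is
  det(x·I − A) = x^3 + 15*x^2 + 75*x + 125 = (x + 5)^3

Eigenvalues and multiplicities (the geometric multiplicity of λ is n − rank(A − λI), which equals the number of Jordan blocks for λ):
  λ = -5: algebraic multiplicity = 3, geometric multiplicity = 1

Determining the block sizes for each eigenvalue:
  λ = -5: one block (gm = 1), so the single block has size am = 3 → block sizes [3]

Assembling the blocks gives a Jordan form
J =
  [-5,  1,  0]
  [ 0, -5,  1]
  [ 0,  0, -5]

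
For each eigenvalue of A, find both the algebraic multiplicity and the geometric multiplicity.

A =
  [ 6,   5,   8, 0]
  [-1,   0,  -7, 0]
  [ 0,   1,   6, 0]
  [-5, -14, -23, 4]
λ = 4: alg = 4, geom = 2

Step 1 — factor the characteristic polynomial to read off the algebraic multiplicities:
  χ_A(x) = (x - 4)^4

Step 2 — compute geometric multiplicities via the rank-nullity identity g(λ) = n − rank(A − λI):
  rank(A − (4)·I) = 2, so dim ker(A − (4)·I) = n − 2 = 2

Summary:
  λ = 4: algebraic multiplicity = 4, geometric multiplicity = 2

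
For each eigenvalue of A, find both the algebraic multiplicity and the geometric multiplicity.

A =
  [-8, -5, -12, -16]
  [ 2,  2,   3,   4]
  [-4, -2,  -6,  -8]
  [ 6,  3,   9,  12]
λ = 0: alg = 4, geom = 2

Step 1 — factor the characteristic polynomial to read off the algebraic multiplicities:
  χ_A(x) = x^4

Step 2 — compute geometric multiplicities via the rank-nullity identity g(λ) = n − rank(A − λI):
  rank(A − (0)·I) = 2, so dim ker(A − (0)·I) = n − 2 = 2

Summary:
  λ = 0: algebraic multiplicity = 4, geometric multiplicity = 2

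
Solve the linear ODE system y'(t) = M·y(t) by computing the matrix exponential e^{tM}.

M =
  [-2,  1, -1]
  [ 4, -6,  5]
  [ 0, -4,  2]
e^{tM} =
  [2*t^2*exp(-2*t) + exp(-2*t), t*exp(-2*t), t^2*exp(-2*t)/2 - t*exp(-2*t)]
  [-8*t^2*exp(-2*t) + 4*t*exp(-2*t), -4*t*exp(-2*t) + exp(-2*t), -2*t^2*exp(-2*t) + 5*t*exp(-2*t)]
  [-8*t^2*exp(-2*t), -4*t*exp(-2*t), -2*t^2*exp(-2*t) + 4*t*exp(-2*t) + exp(-2*t)]

Strategy: write M = P · J · P⁻¹ where J is a Jordan canonical form, so e^{tM} = P · e^{tJ} · P⁻¹, and e^{tJ} can be computed block-by-block.

M has Jordan form
J =
  [-2,  1,  0]
  [ 0, -2,  1]
  [ 0,  0, -2]
(up to reordering of blocks).

Per-block formulas:
  For a 3×3 Jordan block J_3(-2): exp(t · J_3(-2)) = e^(-2t)·(I + t·N + (t^2/2)·N^2), where N is the 3×3 nilpotent shift.

After assembling e^{tJ} and conjugating by P, we get:

e^{tM} =
  [2*t^2*exp(-2*t) + exp(-2*t), t*exp(-2*t), t^2*exp(-2*t)/2 - t*exp(-2*t)]
  [-8*t^2*exp(-2*t) + 4*t*exp(-2*t), -4*t*exp(-2*t) + exp(-2*t), -2*t^2*exp(-2*t) + 5*t*exp(-2*t)]
  [-8*t^2*exp(-2*t), -4*t*exp(-2*t), -2*t^2*exp(-2*t) + 4*t*exp(-2*t) + exp(-2*t)]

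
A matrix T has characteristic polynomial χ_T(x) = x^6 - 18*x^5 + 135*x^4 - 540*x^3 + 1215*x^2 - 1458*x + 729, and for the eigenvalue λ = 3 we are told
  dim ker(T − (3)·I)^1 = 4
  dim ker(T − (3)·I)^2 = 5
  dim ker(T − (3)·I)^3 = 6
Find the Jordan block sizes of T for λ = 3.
Block sizes for λ = 3: [3, 1, 1, 1]

From the dimensions of kernels of powers, the number of Jordan blocks of size at least j is d_j − d_{j−1} where d_j = dim ker(N^j) (with d_0 = 0). Computing the differences gives [4, 1, 1].
The number of blocks of size exactly k is (#blocks of size ≥ k) − (#blocks of size ≥ k + 1), so the partition is: 3 block(s) of size 1, 1 block(s) of size 3.
In nonincreasing order the block sizes are [3, 1, 1, 1].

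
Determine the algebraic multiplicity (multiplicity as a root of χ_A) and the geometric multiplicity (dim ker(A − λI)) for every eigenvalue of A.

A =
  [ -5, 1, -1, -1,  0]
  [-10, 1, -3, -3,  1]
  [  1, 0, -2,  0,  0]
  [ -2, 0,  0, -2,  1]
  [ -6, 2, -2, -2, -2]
λ = -2: alg = 5, geom = 2

Step 1 — factor the characteristic polynomial to read off the algebraic multiplicities:
  χ_A(x) = (x + 2)^5

Step 2 — compute geometric multiplicities via the rank-nullity identity g(λ) = n − rank(A − λI):
  rank(A − (-2)·I) = 3, so dim ker(A − (-2)·I) = n − 3 = 2

Summary:
  λ = -2: algebraic multiplicity = 5, geometric multiplicity = 2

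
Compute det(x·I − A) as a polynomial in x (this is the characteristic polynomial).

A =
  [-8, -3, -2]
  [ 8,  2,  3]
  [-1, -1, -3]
x^3 + 9*x^2 + 27*x + 27

Expanding det(x·I − A) (e.g. by cofactor expansion or by noting that A is similar to its Jordan form J, which has the same characteristic polynomial as A) gives
  χ_A(x) = x^3 + 9*x^2 + 27*x + 27
which factors as (x + 3)^3. The eigenvalues (with algebraic multiplicities) are λ = -3 with multiplicity 3.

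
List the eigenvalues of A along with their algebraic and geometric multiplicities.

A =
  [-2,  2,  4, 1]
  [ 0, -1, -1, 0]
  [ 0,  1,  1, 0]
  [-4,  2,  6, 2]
λ = 0: alg = 4, geom = 2

Step 1 — factor the characteristic polynomial to read off the algebraic multiplicities:
  χ_A(x) = x^4

Step 2 — compute geometric multiplicities via the rank-nullity identity g(λ) = n − rank(A − λI):
  rank(A − (0)·I) = 2, so dim ker(A − (0)·I) = n − 2 = 2

Summary:
  λ = 0: algebraic multiplicity = 4, geometric multiplicity = 2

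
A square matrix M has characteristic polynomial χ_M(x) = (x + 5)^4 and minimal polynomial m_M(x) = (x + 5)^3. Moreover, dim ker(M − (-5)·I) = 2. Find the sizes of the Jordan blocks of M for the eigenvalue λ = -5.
Block sizes for λ = -5: [3, 1]

Step 1 — from the characteristic polynomial, algebraic multiplicity of λ = -5 is 4. From dim ker(M − (-5)·I) = 2, there are exactly 2 Jordan blocks for λ = -5.
Step 2 — from the minimal polynomial, the factor (x + 5)^3 tells us the largest block for λ = -5 has size 3.
Step 3 — with total size 4, 2 blocks, and largest block 3, the block sizes (in nonincreasing order) are [3, 1].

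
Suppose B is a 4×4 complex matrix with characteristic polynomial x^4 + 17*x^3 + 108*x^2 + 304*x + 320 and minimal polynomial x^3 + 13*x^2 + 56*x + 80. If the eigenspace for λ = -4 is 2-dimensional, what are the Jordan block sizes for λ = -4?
Block sizes for λ = -4: [2, 1]

Step 1 — from the characteristic polynomial, algebraic multiplicity of λ = -4 is 3. From dim ker(B − (-4)·I) = 2, there are exactly 2 Jordan blocks for λ = -4.
Step 2 — from the minimal polynomial, the factor (x + 4)^2 tells us the largest block for λ = -4 has size 2.
Step 3 — with total size 3, 2 blocks, and largest block 2, the block sizes (in nonincreasing order) are [2, 1].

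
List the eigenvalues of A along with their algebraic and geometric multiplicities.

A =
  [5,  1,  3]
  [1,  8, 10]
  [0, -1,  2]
λ = 5: alg = 3, geom = 1

Step 1 — factor the characteristic polynomial to read off the algebraic multiplicities:
  χ_A(x) = (x - 5)^3

Step 2 — compute geometric multiplicities via the rank-nullity identity g(λ) = n − rank(A − λI):
  rank(A − (5)·I) = 2, so dim ker(A − (5)·I) = n − 2 = 1

Summary:
  λ = 5: algebraic multiplicity = 3, geometric multiplicity = 1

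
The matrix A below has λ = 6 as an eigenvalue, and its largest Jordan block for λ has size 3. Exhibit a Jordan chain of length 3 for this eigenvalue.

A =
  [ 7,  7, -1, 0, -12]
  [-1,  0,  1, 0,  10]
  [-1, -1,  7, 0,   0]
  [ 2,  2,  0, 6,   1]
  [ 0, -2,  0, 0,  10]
A Jordan chain for λ = 6 of length 3:
v_1 = (-5, 4, -1, 0, 2)ᵀ
v_2 = (1, -1, -1, 2, 0)ᵀ
v_3 = (1, 0, 0, 0, 0)ᵀ

Let N = A − (6)·I. We want v_3 with N^3 v_3 = 0 but N^2 v_3 ≠ 0; then v_{j-1} := N · v_j for j = 3, …, 2.

Pick v_3 = (1, 0, 0, 0, 0)ᵀ.
Then v_2 = N · v_3 = (1, -1, -1, 2, 0)ᵀ.
Then v_1 = N · v_2 = (-5, 4, -1, 0, 2)ᵀ.

Sanity check: (A − (6)·I) v_1 = (0, 0, 0, 0, 0)ᵀ = 0. ✓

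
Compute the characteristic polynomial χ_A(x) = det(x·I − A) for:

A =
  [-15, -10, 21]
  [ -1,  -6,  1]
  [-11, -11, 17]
x^3 + 4*x^2 - 35*x - 150

Expanding det(x·I − A) (e.g. by cofactor expansion or by noting that A is similar to its Jordan form J, which has the same characteristic polynomial as A) gives
  χ_A(x) = x^3 + 4*x^2 - 35*x - 150
which factors as (x - 6)*(x + 5)^2. The eigenvalues (with algebraic multiplicities) are λ = -5 with multiplicity 2, λ = 6 with multiplicity 1.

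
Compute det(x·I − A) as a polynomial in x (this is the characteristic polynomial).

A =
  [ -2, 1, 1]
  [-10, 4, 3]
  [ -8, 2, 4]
x^3 - 6*x^2 + 12*x - 8

Expanding det(x·I − A) (e.g. by cofactor expansion or by noting that A is similar to its Jordan form J, which has the same characteristic polynomial as A) gives
  χ_A(x) = x^3 - 6*x^2 + 12*x - 8
which factors as (x - 2)^3. The eigenvalues (with algebraic multiplicities) are λ = 2 with multiplicity 3.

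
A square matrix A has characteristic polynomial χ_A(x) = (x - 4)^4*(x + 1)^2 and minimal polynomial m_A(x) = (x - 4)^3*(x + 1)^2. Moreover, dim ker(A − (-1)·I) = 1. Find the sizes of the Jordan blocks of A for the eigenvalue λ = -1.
Block sizes for λ = -1: [2]

Step 1 — from the characteristic polynomial, algebraic multiplicity of λ = -1 is 2. From dim ker(A − (-1)·I) = 1, there are exactly 1 Jordan blocks for λ = -1.
Step 2 — from the minimal polynomial, the factor (x + 1)^2 tells us the largest block for λ = -1 has size 2.
Step 3 — with total size 2, 1 blocks, and largest block 2, the block sizes (in nonincreasing order) are [2].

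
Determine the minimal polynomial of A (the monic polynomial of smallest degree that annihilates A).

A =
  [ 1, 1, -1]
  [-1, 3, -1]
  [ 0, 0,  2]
x^2 - 4*x + 4

The characteristic polynomial is χ_A(x) = (x - 2)^3, so the eigenvalues are known. The minimal polynomial is
  m_A(x) = Π_λ (x − λ)^{k_λ}
where k_λ is the size of the *largest* Jordan block for λ (equivalently, the smallest k with (A − λI)^k v = 0 for every generalised eigenvector v of λ).

  λ = 2: largest Jordan block has size 2, contributing (x − 2)^2

So m_A(x) = (x - 2)^2 = x^2 - 4*x + 4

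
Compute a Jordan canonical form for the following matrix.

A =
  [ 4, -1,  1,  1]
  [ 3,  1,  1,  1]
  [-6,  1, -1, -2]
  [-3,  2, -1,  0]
J_3(1) ⊕ J_1(1)

The characteristic polynomial is
  det(x·I − A) = x^4 - 4*x^3 + 6*x^2 - 4*x + 1 = (x - 1)^4

Eigenvalues and multiplicities (the geometric multiplicity of λ is n − rank(A − λI), which equals the number of Jordan blocks for λ):
  λ = 1: algebraic multiplicity = 4, geometric multiplicity = 2

Determining the block sizes for each eigenvalue:
  λ = 1: with am = 4 and gm = 2, the partition is not yet determined (e.g. several partitions of 4 into 2 parts exist). Let N = A − (1)·I. Computing rank(N^1) = 2, rank(N^2) = 1, rank(N^3) = 0; the number of blocks of size ≥ j is rank(N^{j−1}) − rank(N^j), giving [2, 1, 1]. So we have 1 block(s) of size 3, 1 block(s) of size 1 → block sizes [3, 1]

Assembling the blocks gives a Jordan form
J =
  [1, 1, 0, 0]
  [0, 1, 1, 0]
  [0, 0, 1, 0]
  [0, 0, 0, 1]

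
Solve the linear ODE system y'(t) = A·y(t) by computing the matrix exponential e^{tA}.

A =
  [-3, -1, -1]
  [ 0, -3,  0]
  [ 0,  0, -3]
e^{tA} =
  [exp(-3*t), -t*exp(-3*t), -t*exp(-3*t)]
  [0, exp(-3*t), 0]
  [0, 0, exp(-3*t)]

Strategy: write A = P · J · P⁻¹ where J is a Jordan canonical form, so e^{tA} = P · e^{tJ} · P⁻¹, and e^{tJ} can be computed block-by-block.

A has Jordan form
J =
  [-3,  1,  0]
  [ 0, -3,  0]
  [ 0,  0, -3]
(up to reordering of blocks).

Per-block formulas:
  For a 2×2 Jordan block J_2(-3): exp(t · J_2(-3)) = e^(-3t)·(I + t·N), where N is the 2×2 nilpotent shift.
  For a 1×1 block at λ = -3: exp(t · [-3]) = [e^(-3t)].

After assembling e^{tJ} and conjugating by P, we get:

e^{tA} =
  [exp(-3*t), -t*exp(-3*t), -t*exp(-3*t)]
  [0, exp(-3*t), 0]
  [0, 0, exp(-3*t)]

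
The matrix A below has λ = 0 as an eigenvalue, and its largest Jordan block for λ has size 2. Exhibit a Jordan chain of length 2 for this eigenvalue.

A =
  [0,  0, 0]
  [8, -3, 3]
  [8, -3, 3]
A Jordan chain for λ = 0 of length 2:
v_1 = (0, 8, 8)ᵀ
v_2 = (1, 0, 0)ᵀ

Let N = A − (0)·I. We want v_2 with N^2 v_2 = 0 but N^1 v_2 ≠ 0; then v_{j-1} := N · v_j for j = 2, …, 2.

Pick v_2 = (1, 0, 0)ᵀ.
Then v_1 = N · v_2 = (0, 8, 8)ᵀ.

Sanity check: (A − (0)·I) v_1 = (0, 0, 0)ᵀ = 0. ✓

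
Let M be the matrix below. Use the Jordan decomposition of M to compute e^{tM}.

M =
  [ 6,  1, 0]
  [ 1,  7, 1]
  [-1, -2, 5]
e^{tM} =
  [t^2*exp(6*t)/2 + exp(6*t), t^2*exp(6*t)/2 + t*exp(6*t), t^2*exp(6*t)/2]
  [t*exp(6*t), t*exp(6*t) + exp(6*t), t*exp(6*t)]
  [-t^2*exp(6*t)/2 - t*exp(6*t), -t^2*exp(6*t)/2 - 2*t*exp(6*t), -t^2*exp(6*t)/2 - t*exp(6*t) + exp(6*t)]

Strategy: write M = P · J · P⁻¹ where J is a Jordan canonical form, so e^{tM} = P · e^{tJ} · P⁻¹, and e^{tJ} can be computed block-by-block.

M has Jordan form
J =
  [6, 1, 0]
  [0, 6, 1]
  [0, 0, 6]
(up to reordering of blocks).

Per-block formulas:
  For a 3×3 Jordan block J_3(6): exp(t · J_3(6)) = e^(6t)·(I + t·N + (t^2/2)·N^2), where N is the 3×3 nilpotent shift.

After assembling e^{tJ} and conjugating by P, we get:

e^{tM} =
  [t^2*exp(6*t)/2 + exp(6*t), t^2*exp(6*t)/2 + t*exp(6*t), t^2*exp(6*t)/2]
  [t*exp(6*t), t*exp(6*t) + exp(6*t), t*exp(6*t)]
  [-t^2*exp(6*t)/2 - t*exp(6*t), -t^2*exp(6*t)/2 - 2*t*exp(6*t), -t^2*exp(6*t)/2 - t*exp(6*t) + exp(6*t)]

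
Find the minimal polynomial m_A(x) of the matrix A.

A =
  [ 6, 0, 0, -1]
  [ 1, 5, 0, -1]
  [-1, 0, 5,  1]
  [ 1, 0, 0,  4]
x^2 - 10*x + 25

The characteristic polynomial is χ_A(x) = (x - 5)^4, so the eigenvalues are known. The minimal polynomial is
  m_A(x) = Π_λ (x − λ)^{k_λ}
where k_λ is the size of the *largest* Jordan block for λ (equivalently, the smallest k with (A − λI)^k v = 0 for every generalised eigenvector v of λ).

  λ = 5: largest Jordan block has size 2, contributing (x − 5)^2

So m_A(x) = (x - 5)^2 = x^2 - 10*x + 25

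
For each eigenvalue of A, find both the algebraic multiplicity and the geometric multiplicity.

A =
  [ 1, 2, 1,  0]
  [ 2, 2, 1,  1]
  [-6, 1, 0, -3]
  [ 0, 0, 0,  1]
λ = 1: alg = 4, geom = 2

Step 1 — factor the characteristic polynomial to read off the algebraic multiplicities:
  χ_A(x) = (x - 1)^4

Step 2 — compute geometric multiplicities via the rank-nullity identity g(λ) = n − rank(A − λI):
  rank(A − (1)·I) = 2, so dim ker(A − (1)·I) = n − 2 = 2

Summary:
  λ = 1: algebraic multiplicity = 4, geometric multiplicity = 2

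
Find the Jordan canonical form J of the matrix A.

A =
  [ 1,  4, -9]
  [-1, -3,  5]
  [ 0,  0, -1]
J_3(-1)

The characteristic polynomial is
  det(x·I − A) = x^3 + 3*x^2 + 3*x + 1 = (x + 1)^3

Eigenvalues and multiplicities (the geometric multiplicity of λ is n − rank(A − λI), which equals the number of Jordan blocks for λ):
  λ = -1: algebraic multiplicity = 3, geometric multiplicity = 1

Determining the block sizes for each eigenvalue:
  λ = -1: one block (gm = 1), so the single block has size am = 3 → block sizes [3]

Assembling the blocks gives a Jordan form
J =
  [-1,  1,  0]
  [ 0, -1,  1]
  [ 0,  0, -1]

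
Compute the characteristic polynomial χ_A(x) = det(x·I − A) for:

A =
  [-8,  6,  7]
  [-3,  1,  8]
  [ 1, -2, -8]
x^3 + 15*x^2 + 75*x + 125

Expanding det(x·I − A) (e.g. by cofactor expansion or by noting that A is similar to its Jordan form J, which has the same characteristic polynomial as A) gives
  χ_A(x) = x^3 + 15*x^2 + 75*x + 125
which factors as (x + 5)^3. The eigenvalues (with algebraic multiplicities) are λ = -5 with multiplicity 3.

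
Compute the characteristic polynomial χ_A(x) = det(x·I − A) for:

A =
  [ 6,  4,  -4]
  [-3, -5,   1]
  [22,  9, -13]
x^3 + 12*x^2 + 48*x + 64

Expanding det(x·I − A) (e.g. by cofactor expansion or by noting that A is similar to its Jordan form J, which has the same characteristic polynomial as A) gives
  χ_A(x) = x^3 + 12*x^2 + 48*x + 64
which factors as (x + 4)^3. The eigenvalues (with algebraic multiplicities) are λ = -4 with multiplicity 3.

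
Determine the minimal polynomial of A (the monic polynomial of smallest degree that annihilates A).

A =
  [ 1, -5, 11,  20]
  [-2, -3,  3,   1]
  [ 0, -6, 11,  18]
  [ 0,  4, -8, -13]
x^3 + 3*x^2 + 3*x + 1

The characteristic polynomial is χ_A(x) = (x + 1)^4, so the eigenvalues are known. The minimal polynomial is
  m_A(x) = Π_λ (x − λ)^{k_λ}
where k_λ is the size of the *largest* Jordan block for λ (equivalently, the smallest k with (A − λI)^k v = 0 for every generalised eigenvector v of λ).

  λ = -1: largest Jordan block has size 3, contributing (x + 1)^3

So m_A(x) = (x + 1)^3 = x^3 + 3*x^2 + 3*x + 1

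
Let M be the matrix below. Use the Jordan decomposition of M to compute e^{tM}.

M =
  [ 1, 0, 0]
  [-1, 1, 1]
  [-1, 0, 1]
e^{tM} =
  [exp(t), 0, 0]
  [-t^2*exp(t)/2 - t*exp(t), exp(t), t*exp(t)]
  [-t*exp(t), 0, exp(t)]

Strategy: write M = P · J · P⁻¹ where J is a Jordan canonical form, so e^{tM} = P · e^{tJ} · P⁻¹, and e^{tJ} can be computed block-by-block.

M has Jordan form
J =
  [1, 1, 0]
  [0, 1, 1]
  [0, 0, 1]
(up to reordering of blocks).

Per-block formulas:
  For a 3×3 Jordan block J_3(1): exp(t · J_3(1)) = e^(1t)·(I + t·N + (t^2/2)·N^2), where N is the 3×3 nilpotent shift.

After assembling e^{tJ} and conjugating by P, we get:

e^{tM} =
  [exp(t), 0, 0]
  [-t^2*exp(t)/2 - t*exp(t), exp(t), t*exp(t)]
  [-t*exp(t), 0, exp(t)]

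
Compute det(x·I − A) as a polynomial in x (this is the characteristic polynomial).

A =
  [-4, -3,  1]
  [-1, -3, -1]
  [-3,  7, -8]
x^3 + 15*x^2 + 75*x + 125

Expanding det(x·I − A) (e.g. by cofactor expansion or by noting that A is similar to its Jordan form J, which has the same characteristic polynomial as A) gives
  χ_A(x) = x^3 + 15*x^2 + 75*x + 125
which factors as (x + 5)^3. The eigenvalues (with algebraic multiplicities) are λ = -5 with multiplicity 3.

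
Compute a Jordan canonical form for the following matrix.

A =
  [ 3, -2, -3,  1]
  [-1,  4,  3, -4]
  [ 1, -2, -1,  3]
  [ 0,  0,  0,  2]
J_2(2) ⊕ J_2(2)

The characteristic polynomial is
  det(x·I − A) = x^4 - 8*x^3 + 24*x^2 - 32*x + 16 = (x - 2)^4

Eigenvalues and multiplicities (the geometric multiplicity of λ is n − rank(A − λI), which equals the number of Jordan blocks for λ):
  λ = 2: algebraic multiplicity = 4, geometric multiplicity = 2

Determining the block sizes for each eigenvalue:
  λ = 2: with am = 4 and gm = 2, the partition is not yet determined (e.g. several partitions of 4 into 2 parts exist). Let N = A − (2)·I. Computing rank(N^1) = 2, rank(N^2) = 0; the number of blocks of size ≥ j is rank(N^{j−1}) − rank(N^j), giving [2, 2]. So we have 2 block(s) of size 2 → block sizes [2, 2]

Assembling the blocks gives a Jordan form
J =
  [2, 1, 0, 0]
  [0, 2, 0, 0]
  [0, 0, 2, 1]
  [0, 0, 0, 2]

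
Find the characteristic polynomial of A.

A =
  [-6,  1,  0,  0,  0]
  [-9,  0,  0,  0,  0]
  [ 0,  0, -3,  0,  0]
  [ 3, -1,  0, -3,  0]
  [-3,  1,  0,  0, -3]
x^5 + 15*x^4 + 90*x^3 + 270*x^2 + 405*x + 243

Expanding det(x·I − A) (e.g. by cofactor expansion or by noting that A is similar to its Jordan form J, which has the same characteristic polynomial as A) gives
  χ_A(x) = x^5 + 15*x^4 + 90*x^3 + 270*x^2 + 405*x + 243
which factors as (x + 3)^5. The eigenvalues (with algebraic multiplicities) are λ = -3 with multiplicity 5.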